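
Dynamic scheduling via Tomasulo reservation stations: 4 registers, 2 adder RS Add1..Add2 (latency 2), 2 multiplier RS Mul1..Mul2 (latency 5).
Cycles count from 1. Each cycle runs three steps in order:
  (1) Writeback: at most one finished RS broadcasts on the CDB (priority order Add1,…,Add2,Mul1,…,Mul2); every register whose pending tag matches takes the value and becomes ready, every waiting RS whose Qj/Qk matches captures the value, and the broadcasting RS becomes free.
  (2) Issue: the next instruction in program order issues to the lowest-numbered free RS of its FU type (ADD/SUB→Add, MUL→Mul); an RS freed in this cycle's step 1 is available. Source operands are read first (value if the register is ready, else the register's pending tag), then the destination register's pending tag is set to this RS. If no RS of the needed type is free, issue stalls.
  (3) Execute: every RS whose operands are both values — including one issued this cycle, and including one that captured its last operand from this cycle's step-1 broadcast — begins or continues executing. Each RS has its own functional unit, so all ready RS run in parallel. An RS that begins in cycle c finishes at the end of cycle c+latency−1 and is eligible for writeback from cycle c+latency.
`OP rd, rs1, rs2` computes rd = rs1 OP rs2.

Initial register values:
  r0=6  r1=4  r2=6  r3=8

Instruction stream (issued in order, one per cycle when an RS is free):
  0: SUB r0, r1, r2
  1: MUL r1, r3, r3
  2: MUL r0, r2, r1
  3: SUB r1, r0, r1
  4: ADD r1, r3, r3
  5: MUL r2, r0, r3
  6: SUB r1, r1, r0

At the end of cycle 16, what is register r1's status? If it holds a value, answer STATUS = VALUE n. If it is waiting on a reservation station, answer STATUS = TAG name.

c1: issue SUB r0<-Add1 | r0:Add1,r1:4,r2:6,r3:8
c2: issue MUL r1<-Mul1 | r0:Add1,r1:Mul1,r2:6,r3:8
c3: CDB Add1=-2; issue MUL r0<-Mul2 | r0:Mul2,r1:Mul1,r2:6,r3:8
c4: issue SUB r1<-Add1 | r0:Mul2,r1:Add1,r2:6,r3:8
c5: issue ADD r1<-Add2 | r0:Mul2,r1:Add2,r2:6,r3:8
c6: stall | r0:Mul2,r1:Add2,r2:6,r3:8
c7: CDB Add2=16; stall | r0:Mul2,r1:16,r2:6,r3:8
c8: CDB Mul1=64; issue MUL r2<-Mul1 | r0:Mul2,r1:16,r2:Mul1,r3:8
c9: issue SUB r1<-Add2 | r0:Mul2,r1:Add2,r2:Mul1,r3:8
c10: - | r0:Mul2,r1:Add2,r2:Mul1,r3:8
c11: - | r0:Mul2,r1:Add2,r2:Mul1,r3:8
c12: - | r0:Mul2,r1:Add2,r2:Mul1,r3:8
c13: CDB Mul2=384 | r0:384,r1:Add2,r2:Mul1,r3:8
c14: - | r0:384,r1:Add2,r2:Mul1,r3:8
c15: CDB Add1=320 | r0:384,r1:Add2,r2:Mul1,r3:8
c16: CDB Add2=-368 | r0:384,r1:-368,r2:Mul1,r3:8

STATUS = VALUE -368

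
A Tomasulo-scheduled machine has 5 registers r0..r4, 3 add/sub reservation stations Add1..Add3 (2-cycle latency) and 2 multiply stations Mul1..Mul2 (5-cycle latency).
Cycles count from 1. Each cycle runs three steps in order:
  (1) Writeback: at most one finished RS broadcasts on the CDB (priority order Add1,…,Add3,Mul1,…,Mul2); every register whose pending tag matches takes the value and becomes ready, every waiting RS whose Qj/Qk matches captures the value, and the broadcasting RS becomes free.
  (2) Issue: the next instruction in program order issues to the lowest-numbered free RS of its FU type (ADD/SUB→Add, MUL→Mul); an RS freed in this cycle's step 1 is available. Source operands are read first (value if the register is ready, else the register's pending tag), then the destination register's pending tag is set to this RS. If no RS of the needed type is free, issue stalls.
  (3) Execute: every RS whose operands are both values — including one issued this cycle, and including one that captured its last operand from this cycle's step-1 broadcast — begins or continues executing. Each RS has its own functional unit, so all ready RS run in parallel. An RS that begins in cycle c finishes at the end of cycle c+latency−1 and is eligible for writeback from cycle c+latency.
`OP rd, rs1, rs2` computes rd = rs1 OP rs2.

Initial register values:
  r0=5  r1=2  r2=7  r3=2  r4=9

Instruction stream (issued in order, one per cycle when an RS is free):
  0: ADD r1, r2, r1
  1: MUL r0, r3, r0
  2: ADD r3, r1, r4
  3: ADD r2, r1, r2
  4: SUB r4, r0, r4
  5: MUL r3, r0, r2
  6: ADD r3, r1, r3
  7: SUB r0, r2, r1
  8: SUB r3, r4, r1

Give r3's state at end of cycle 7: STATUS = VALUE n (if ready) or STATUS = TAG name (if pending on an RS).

STATUS = TAG Add2

cycle 1: issue ADD r1<-Add1 // r0:5,r1:Add1,r2:7,r3:2,r4:9
cycle 2: issue MUL r0<-Mul1 // r0:Mul1,r1:Add1,r2:7,r3:2,r4:9
cycle 3: CDB Add1=9; issue ADD r3<-Add1 // r0:Mul1,r1:9,r2:7,r3:Add1,r4:9
cycle 4: issue ADD r2<-Add2 // r0:Mul1,r1:9,r2:Add2,r3:Add1,r4:9
cycle 5: CDB Add1=18; issue SUB r4<-Add1 // r0:Mul1,r1:9,r2:Add2,r3:18,r4:Add1
cycle 6: CDB Add2=16; issue MUL r3<-Mul2 // r0:Mul1,r1:9,r2:16,r3:Mul2,r4:Add1
cycle 7: CDB Mul1=10; issue ADD r3<-Add2 // r0:10,r1:9,r2:16,r3:Add2,r4:Add1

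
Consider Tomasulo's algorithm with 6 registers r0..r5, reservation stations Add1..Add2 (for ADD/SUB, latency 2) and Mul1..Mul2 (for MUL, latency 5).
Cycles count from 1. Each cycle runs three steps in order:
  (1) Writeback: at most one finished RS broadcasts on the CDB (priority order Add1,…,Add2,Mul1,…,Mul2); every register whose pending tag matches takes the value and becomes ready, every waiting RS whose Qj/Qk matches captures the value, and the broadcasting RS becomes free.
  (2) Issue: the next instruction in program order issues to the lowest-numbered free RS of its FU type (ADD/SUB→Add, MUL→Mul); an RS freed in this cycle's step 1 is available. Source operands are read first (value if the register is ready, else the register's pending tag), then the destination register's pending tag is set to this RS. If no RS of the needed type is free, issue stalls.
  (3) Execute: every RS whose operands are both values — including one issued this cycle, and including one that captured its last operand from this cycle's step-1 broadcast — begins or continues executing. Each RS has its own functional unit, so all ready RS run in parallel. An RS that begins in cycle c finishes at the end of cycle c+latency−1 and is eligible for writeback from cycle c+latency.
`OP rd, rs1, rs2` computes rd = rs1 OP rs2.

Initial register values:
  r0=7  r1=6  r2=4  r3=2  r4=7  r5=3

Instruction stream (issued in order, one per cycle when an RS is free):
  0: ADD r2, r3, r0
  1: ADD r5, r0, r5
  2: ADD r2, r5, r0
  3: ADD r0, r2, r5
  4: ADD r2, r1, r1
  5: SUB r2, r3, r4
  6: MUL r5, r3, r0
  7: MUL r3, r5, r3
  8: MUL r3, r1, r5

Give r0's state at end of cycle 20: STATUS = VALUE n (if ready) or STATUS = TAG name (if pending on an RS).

c1: issue ADD r2<-Add1 | r0:7,r1:6,r2:Add1,r3:2,r4:7,r5:3
c2: issue ADD r5<-Add2 | r0:7,r1:6,r2:Add1,r3:2,r4:7,r5:Add2
c3: CDB Add1=9; issue ADD r2<-Add1 | r0:7,r1:6,r2:Add1,r3:2,r4:7,r5:Add2
c4: CDB Add2=10; issue ADD r0<-Add2 | r0:Add2,r1:6,r2:Add1,r3:2,r4:7,r5:10
c5: stall | r0:Add2,r1:6,r2:Add1,r3:2,r4:7,r5:10
c6: CDB Add1=17; issue ADD r2<-Add1 | r0:Add2,r1:6,r2:Add1,r3:2,r4:7,r5:10
c7: stall | r0:Add2,r1:6,r2:Add1,r3:2,r4:7,r5:10
c8: CDB Add1=12; issue SUB r2<-Add1 | r0:Add2,r1:6,r2:Add1,r3:2,r4:7,r5:10
c9: CDB Add2=27; issue MUL r5<-Mul1 | r0:27,r1:6,r2:Add1,r3:2,r4:7,r5:Mul1
c10: CDB Add1=-5; issue MUL r3<-Mul2 | r0:27,r1:6,r2:-5,r3:Mul2,r4:7,r5:Mul1
c11: stall | r0:27,r1:6,r2:-5,r3:Mul2,r4:7,r5:Mul1
c12: stall | r0:27,r1:6,r2:-5,r3:Mul2,r4:7,r5:Mul1
c13: stall | r0:27,r1:6,r2:-5,r3:Mul2,r4:7,r5:Mul1
c14: CDB Mul1=54; issue MUL r3<-Mul1 | r0:27,r1:6,r2:-5,r3:Mul1,r4:7,r5:54
c15: - | r0:27,r1:6,r2:-5,r3:Mul1,r4:7,r5:54
c16: - | r0:27,r1:6,r2:-5,r3:Mul1,r4:7,r5:54
c17: - | r0:27,r1:6,r2:-5,r3:Mul1,r4:7,r5:54
c18: - | r0:27,r1:6,r2:-5,r3:Mul1,r4:7,r5:54
c19: CDB Mul1=324 | r0:27,r1:6,r2:-5,r3:324,r4:7,r5:54
c20: CDB Mul2=108 | r0:27,r1:6,r2:-5,r3:324,r4:7,r5:54

STATUS = VALUE 27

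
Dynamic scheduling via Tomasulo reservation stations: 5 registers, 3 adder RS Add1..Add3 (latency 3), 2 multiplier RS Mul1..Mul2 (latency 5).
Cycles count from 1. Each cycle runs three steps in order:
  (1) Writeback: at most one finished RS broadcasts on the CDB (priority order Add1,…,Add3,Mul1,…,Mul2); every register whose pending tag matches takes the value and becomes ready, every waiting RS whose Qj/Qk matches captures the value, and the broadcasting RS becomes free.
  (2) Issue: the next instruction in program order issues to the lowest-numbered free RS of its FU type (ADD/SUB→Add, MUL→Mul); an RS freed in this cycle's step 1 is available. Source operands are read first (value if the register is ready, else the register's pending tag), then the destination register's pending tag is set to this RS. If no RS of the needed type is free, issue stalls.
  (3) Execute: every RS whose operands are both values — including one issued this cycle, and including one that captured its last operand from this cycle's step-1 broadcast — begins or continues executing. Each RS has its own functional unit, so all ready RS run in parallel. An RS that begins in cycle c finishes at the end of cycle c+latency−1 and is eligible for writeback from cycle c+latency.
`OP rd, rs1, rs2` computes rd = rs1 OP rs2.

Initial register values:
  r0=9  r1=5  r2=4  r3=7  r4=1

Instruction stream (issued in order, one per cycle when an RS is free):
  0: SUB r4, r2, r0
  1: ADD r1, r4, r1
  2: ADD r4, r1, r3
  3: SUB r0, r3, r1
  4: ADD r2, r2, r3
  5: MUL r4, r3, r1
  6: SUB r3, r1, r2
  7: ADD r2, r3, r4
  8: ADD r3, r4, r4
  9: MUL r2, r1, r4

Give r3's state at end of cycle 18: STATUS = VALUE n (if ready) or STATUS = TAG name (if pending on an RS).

STATUS = VALUE 0

cycle 1: issue SUB r4<-Add1 // r0:9,r1:5,r2:4,r3:7,r4:Add1
cycle 2: issue ADD r1<-Add2 // r0:9,r1:Add2,r2:4,r3:7,r4:Add1
cycle 3: issue ADD r4<-Add3 // r0:9,r1:Add2,r2:4,r3:7,r4:Add3
cycle 4: CDB Add1=-5; issue SUB r0<-Add1 // r0:Add1,r1:Add2,r2:4,r3:7,r4:Add3
cycle 5: stall // r0:Add1,r1:Add2,r2:4,r3:7,r4:Add3
cycle 6: stall // r0:Add1,r1:Add2,r2:4,r3:7,r4:Add3
cycle 7: CDB Add2=0; issue ADD r2<-Add2 // r0:Add1,r1:0,r2:Add2,r3:7,r4:Add3
cycle 8: issue MUL r4<-Mul1 // r0:Add1,r1:0,r2:Add2,r3:7,r4:Mul1
cycle 9: stall // r0:Add1,r1:0,r2:Add2,r3:7,r4:Mul1
cycle 10: CDB Add1=7; issue SUB r3<-Add1 // r0:7,r1:0,r2:Add2,r3:Add1,r4:Mul1
cycle 11: CDB Add2=11; issue ADD r2<-Add2 // r0:7,r1:0,r2:Add2,r3:Add1,r4:Mul1
cycle 12: CDB Add3=7; issue ADD r3<-Add3 // r0:7,r1:0,r2:Add2,r3:Add3,r4:Mul1
cycle 13: CDB Mul1=0; issue MUL r2<-Mul1 // r0:7,r1:0,r2:Mul1,r3:Add3,r4:0
cycle 14: CDB Add1=-11 // r0:7,r1:0,r2:Mul1,r3:Add3,r4:0
cycle 15: - // r0:7,r1:0,r2:Mul1,r3:Add3,r4:0
cycle 16: CDB Add3=0 // r0:7,r1:0,r2:Mul1,r3:0,r4:0
cycle 17: CDB Add2=-11 // r0:7,r1:0,r2:Mul1,r3:0,r4:0
cycle 18: CDB Mul1=0 // r0:7,r1:0,r2:0,r3:0,r4:0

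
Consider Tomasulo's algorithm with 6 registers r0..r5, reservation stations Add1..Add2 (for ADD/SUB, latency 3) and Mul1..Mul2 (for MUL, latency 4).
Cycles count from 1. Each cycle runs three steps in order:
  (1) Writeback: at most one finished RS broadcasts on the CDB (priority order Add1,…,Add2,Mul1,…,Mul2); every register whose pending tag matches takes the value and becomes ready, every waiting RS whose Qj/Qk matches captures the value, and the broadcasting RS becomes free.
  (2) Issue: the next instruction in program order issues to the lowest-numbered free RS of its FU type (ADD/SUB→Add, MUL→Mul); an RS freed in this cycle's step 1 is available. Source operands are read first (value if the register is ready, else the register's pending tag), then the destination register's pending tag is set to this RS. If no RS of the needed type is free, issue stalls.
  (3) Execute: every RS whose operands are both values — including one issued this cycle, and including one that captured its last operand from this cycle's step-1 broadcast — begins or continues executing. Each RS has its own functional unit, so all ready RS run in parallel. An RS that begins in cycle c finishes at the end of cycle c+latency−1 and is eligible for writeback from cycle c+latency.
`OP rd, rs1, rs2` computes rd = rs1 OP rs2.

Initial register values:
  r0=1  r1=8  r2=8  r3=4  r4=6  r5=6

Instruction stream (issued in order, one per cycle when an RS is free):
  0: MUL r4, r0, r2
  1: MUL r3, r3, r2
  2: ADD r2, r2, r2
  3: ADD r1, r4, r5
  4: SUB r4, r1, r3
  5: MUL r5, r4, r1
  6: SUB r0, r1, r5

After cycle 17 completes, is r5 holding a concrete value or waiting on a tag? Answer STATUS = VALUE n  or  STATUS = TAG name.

cycle 1: issue MUL r4<-Mul1 // r0:1,r1:8,r2:8,r3:4,r4:Mul1,r5:6
cycle 2: issue MUL r3<-Mul2 // r0:1,r1:8,r2:8,r3:Mul2,r4:Mul1,r5:6
cycle 3: issue ADD r2<-Add1 // r0:1,r1:8,r2:Add1,r3:Mul2,r4:Mul1,r5:6
cycle 4: issue ADD r1<-Add2 // r0:1,r1:Add2,r2:Add1,r3:Mul2,r4:Mul1,r5:6
cycle 5: CDB Mul1=8; stall // r0:1,r1:Add2,r2:Add1,r3:Mul2,r4:8,r5:6
cycle 6: CDB Add1=16; issue SUB r4<-Add1 // r0:1,r1:Add2,r2:16,r3:Mul2,r4:Add1,r5:6
cycle 7: CDB Mul2=32; issue MUL r5<-Mul1 // r0:1,r1:Add2,r2:16,r3:32,r4:Add1,r5:Mul1
cycle 8: CDB Add2=14; issue SUB r0<-Add2 // r0:Add2,r1:14,r2:16,r3:32,r4:Add1,r5:Mul1
cycle 9: - // r0:Add2,r1:14,r2:16,r3:32,r4:Add1,r5:Mul1
cycle 10: - // r0:Add2,r1:14,r2:16,r3:32,r4:Add1,r5:Mul1
cycle 11: CDB Add1=-18 // r0:Add2,r1:14,r2:16,r3:32,r4:-18,r5:Mul1
cycle 12: - // r0:Add2,r1:14,r2:16,r3:32,r4:-18,r5:Mul1
cycle 13: - // r0:Add2,r1:14,r2:16,r3:32,r4:-18,r5:Mul1
cycle 14: - // r0:Add2,r1:14,r2:16,r3:32,r4:-18,r5:Mul1
cycle 15: CDB Mul1=-252 // r0:Add2,r1:14,r2:16,r3:32,r4:-18,r5:-252
cycle 16: - // r0:Add2,r1:14,r2:16,r3:32,r4:-18,r5:-252
cycle 17: - // r0:Add2,r1:14,r2:16,r3:32,r4:-18,r5:-252

STATUS = VALUE -252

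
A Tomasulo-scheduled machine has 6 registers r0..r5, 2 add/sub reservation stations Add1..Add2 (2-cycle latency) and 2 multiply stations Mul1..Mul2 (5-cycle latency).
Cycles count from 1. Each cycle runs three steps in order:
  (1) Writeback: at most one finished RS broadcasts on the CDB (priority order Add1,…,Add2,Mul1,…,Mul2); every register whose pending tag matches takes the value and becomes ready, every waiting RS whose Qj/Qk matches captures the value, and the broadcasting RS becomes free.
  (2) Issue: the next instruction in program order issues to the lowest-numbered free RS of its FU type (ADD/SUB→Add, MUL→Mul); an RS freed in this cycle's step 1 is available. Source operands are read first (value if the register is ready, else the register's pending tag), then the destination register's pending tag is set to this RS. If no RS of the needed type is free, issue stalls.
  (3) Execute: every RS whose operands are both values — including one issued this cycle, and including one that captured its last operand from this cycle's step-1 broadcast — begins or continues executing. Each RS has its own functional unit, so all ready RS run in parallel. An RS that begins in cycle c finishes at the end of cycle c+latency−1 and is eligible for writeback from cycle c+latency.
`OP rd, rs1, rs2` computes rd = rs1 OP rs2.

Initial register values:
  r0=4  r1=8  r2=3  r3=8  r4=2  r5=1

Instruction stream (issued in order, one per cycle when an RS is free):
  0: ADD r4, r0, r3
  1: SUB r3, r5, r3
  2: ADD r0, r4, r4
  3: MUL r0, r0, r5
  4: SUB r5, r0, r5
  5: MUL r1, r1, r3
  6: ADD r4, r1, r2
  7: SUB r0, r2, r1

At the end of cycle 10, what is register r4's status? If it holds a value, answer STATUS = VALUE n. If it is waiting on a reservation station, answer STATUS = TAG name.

STATUS = TAG Add2

c1: issue ADD r4<-Add1 | r0:4,r1:8,r2:3,r3:8,r4:Add1,r5:1
c2: issue SUB r3<-Add2 | r0:4,r1:8,r2:3,r3:Add2,r4:Add1,r5:1
c3: CDB Add1=12; issue ADD r0<-Add1 | r0:Add1,r1:8,r2:3,r3:Add2,r4:12,r5:1
c4: CDB Add2=-7; issue MUL r0<-Mul1 | r0:Mul1,r1:8,r2:3,r3:-7,r4:12,r5:1
c5: CDB Add1=24; issue SUB r5<-Add1 | r0:Mul1,r1:8,r2:3,r3:-7,r4:12,r5:Add1
c6: issue MUL r1<-Mul2 | r0:Mul1,r1:Mul2,r2:3,r3:-7,r4:12,r5:Add1
c7: issue ADD r4<-Add2 | r0:Mul1,r1:Mul2,r2:3,r3:-7,r4:Add2,r5:Add1
c8: stall | r0:Mul1,r1:Mul2,r2:3,r3:-7,r4:Add2,r5:Add1
c9: stall | r0:Mul1,r1:Mul2,r2:3,r3:-7,r4:Add2,r5:Add1
c10: CDB Mul1=24; stall | r0:24,r1:Mul2,r2:3,r3:-7,r4:Add2,r5:Add1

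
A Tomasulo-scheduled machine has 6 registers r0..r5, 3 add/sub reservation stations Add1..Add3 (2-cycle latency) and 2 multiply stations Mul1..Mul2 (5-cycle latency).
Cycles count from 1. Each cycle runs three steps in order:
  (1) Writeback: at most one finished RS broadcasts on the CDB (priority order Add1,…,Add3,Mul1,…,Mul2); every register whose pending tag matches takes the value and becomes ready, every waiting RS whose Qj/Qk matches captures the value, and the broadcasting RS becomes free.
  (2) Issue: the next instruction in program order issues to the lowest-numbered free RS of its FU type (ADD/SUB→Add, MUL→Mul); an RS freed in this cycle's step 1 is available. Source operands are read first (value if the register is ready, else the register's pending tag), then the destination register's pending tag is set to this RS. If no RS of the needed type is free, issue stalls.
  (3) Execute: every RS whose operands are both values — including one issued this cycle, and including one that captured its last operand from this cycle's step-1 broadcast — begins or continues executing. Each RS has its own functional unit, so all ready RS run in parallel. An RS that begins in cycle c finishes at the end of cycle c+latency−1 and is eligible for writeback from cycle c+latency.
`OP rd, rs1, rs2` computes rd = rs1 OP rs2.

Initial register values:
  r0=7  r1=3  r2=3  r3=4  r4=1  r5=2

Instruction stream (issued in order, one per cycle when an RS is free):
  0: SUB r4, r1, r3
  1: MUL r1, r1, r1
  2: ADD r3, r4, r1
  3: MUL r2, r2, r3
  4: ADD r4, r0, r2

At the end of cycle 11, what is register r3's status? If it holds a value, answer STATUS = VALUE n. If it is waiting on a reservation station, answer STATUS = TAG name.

STATUS = VALUE 8

c1: issue SUB r4<-Add1 | r0:7,r1:3,r2:3,r3:4,r4:Add1,r5:2
c2: issue MUL r1<-Mul1 | r0:7,r1:Mul1,r2:3,r3:4,r4:Add1,r5:2
c3: CDB Add1=-1; issue ADD r3<-Add1 | r0:7,r1:Mul1,r2:3,r3:Add1,r4:-1,r5:2
c4: issue MUL r2<-Mul2 | r0:7,r1:Mul1,r2:Mul2,r3:Add1,r4:-1,r5:2
c5: issue ADD r4<-Add2 | r0:7,r1:Mul1,r2:Mul2,r3:Add1,r4:Add2,r5:2
c6: - | r0:7,r1:Mul1,r2:Mul2,r3:Add1,r4:Add2,r5:2
c7: CDB Mul1=9 | r0:7,r1:9,r2:Mul2,r3:Add1,r4:Add2,r5:2
c8: - | r0:7,r1:9,r2:Mul2,r3:Add1,r4:Add2,r5:2
c9: CDB Add1=8 | r0:7,r1:9,r2:Mul2,r3:8,r4:Add2,r5:2
c10: - | r0:7,r1:9,r2:Mul2,r3:8,r4:Add2,r5:2
c11: - | r0:7,r1:9,r2:Mul2,r3:8,r4:Add2,r5:2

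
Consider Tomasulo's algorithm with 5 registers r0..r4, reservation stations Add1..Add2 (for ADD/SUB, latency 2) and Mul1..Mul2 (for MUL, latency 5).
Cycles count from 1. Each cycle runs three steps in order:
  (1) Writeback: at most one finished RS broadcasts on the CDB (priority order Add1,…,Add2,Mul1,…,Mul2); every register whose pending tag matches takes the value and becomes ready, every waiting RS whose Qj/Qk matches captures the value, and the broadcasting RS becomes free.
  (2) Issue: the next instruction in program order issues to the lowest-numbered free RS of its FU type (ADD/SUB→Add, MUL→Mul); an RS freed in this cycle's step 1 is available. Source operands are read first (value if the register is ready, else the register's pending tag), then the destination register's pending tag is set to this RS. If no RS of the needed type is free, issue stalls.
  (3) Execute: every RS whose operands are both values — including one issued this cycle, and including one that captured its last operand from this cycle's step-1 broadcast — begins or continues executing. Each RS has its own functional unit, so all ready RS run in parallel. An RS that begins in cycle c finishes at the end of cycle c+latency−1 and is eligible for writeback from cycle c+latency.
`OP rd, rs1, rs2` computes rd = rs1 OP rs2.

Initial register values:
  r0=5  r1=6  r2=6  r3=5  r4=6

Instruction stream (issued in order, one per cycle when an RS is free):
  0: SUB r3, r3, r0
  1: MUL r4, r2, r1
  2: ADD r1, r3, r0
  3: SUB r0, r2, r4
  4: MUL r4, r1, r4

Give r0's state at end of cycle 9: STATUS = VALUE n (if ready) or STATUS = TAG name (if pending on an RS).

cycle 1: issue SUB r3<-Add1 // r0:5,r1:6,r2:6,r3:Add1,r4:6
cycle 2: issue MUL r4<-Mul1 // r0:5,r1:6,r2:6,r3:Add1,r4:Mul1
cycle 3: CDB Add1=0; issue ADD r1<-Add1 // r0:5,r1:Add1,r2:6,r3:0,r4:Mul1
cycle 4: issue SUB r0<-Add2 // r0:Add2,r1:Add1,r2:6,r3:0,r4:Mul1
cycle 5: CDB Add1=5; issue MUL r4<-Mul2 // r0:Add2,r1:5,r2:6,r3:0,r4:Mul2
cycle 6: - // r0:Add2,r1:5,r2:6,r3:0,r4:Mul2
cycle 7: CDB Mul1=36 // r0:Add2,r1:5,r2:6,r3:0,r4:Mul2
cycle 8: - // r0:Add2,r1:5,r2:6,r3:0,r4:Mul2
cycle 9: CDB Add2=-30 // r0:-30,r1:5,r2:6,r3:0,r4:Mul2

STATUS = VALUE -30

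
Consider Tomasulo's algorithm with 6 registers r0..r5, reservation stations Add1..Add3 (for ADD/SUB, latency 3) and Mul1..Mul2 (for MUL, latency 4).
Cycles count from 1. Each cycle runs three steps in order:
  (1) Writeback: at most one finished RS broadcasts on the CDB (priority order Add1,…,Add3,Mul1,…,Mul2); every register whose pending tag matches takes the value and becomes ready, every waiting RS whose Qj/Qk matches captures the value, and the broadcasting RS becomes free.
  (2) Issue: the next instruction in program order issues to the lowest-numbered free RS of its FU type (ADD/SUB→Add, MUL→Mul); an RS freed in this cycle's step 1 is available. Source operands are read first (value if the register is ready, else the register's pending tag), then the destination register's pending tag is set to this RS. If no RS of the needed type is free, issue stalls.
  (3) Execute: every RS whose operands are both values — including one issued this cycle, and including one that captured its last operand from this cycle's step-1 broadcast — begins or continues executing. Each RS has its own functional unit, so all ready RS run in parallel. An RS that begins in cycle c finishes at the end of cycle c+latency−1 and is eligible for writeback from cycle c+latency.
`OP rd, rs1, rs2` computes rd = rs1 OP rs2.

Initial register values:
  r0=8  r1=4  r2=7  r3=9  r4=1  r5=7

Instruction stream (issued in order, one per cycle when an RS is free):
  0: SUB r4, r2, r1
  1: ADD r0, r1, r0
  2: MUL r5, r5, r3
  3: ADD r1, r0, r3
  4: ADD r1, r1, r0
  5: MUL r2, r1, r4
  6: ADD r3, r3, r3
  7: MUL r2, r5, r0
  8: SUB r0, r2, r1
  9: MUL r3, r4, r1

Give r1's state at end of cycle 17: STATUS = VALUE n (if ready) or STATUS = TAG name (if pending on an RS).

STATUS = VALUE 33

c1: issue SUB r4<-Add1 | r0:8,r1:4,r2:7,r3:9,r4:Add1,r5:7
c2: issue ADD r0<-Add2 | r0:Add2,r1:4,r2:7,r3:9,r4:Add1,r5:7
c3: issue MUL r5<-Mul1 | r0:Add2,r1:4,r2:7,r3:9,r4:Add1,r5:Mul1
c4: CDB Add1=3; issue ADD r1<-Add1 | r0:Add2,r1:Add1,r2:7,r3:9,r4:3,r5:Mul1
c5: CDB Add2=12; issue ADD r1<-Add2 | r0:12,r1:Add2,r2:7,r3:9,r4:3,r5:Mul1
c6: issue MUL r2<-Mul2 | r0:12,r1:Add2,r2:Mul2,r3:9,r4:3,r5:Mul1
c7: CDB Mul1=63; issue ADD r3<-Add3 | r0:12,r1:Add2,r2:Mul2,r3:Add3,r4:3,r5:63
c8: CDB Add1=21; issue MUL r2<-Mul1 | r0:12,r1:Add2,r2:Mul1,r3:Add3,r4:3,r5:63
c9: issue SUB r0<-Add1 | r0:Add1,r1:Add2,r2:Mul1,r3:Add3,r4:3,r5:63
c10: CDB Add3=18; stall | r0:Add1,r1:Add2,r2:Mul1,r3:18,r4:3,r5:63
c11: CDB Add2=33; stall | r0:Add1,r1:33,r2:Mul1,r3:18,r4:3,r5:63
c12: CDB Mul1=756; issue MUL r3<-Mul1 | r0:Add1,r1:33,r2:756,r3:Mul1,r4:3,r5:63
c13: - | r0:Add1,r1:33,r2:756,r3:Mul1,r4:3,r5:63
c14: - | r0:Add1,r1:33,r2:756,r3:Mul1,r4:3,r5:63
c15: CDB Add1=723 | r0:723,r1:33,r2:756,r3:Mul1,r4:3,r5:63
c16: CDB Mul1=99 | r0:723,r1:33,r2:756,r3:99,r4:3,r5:63
c17: CDB Mul2=99 | r0:723,r1:33,r2:756,r3:99,r4:3,r5:63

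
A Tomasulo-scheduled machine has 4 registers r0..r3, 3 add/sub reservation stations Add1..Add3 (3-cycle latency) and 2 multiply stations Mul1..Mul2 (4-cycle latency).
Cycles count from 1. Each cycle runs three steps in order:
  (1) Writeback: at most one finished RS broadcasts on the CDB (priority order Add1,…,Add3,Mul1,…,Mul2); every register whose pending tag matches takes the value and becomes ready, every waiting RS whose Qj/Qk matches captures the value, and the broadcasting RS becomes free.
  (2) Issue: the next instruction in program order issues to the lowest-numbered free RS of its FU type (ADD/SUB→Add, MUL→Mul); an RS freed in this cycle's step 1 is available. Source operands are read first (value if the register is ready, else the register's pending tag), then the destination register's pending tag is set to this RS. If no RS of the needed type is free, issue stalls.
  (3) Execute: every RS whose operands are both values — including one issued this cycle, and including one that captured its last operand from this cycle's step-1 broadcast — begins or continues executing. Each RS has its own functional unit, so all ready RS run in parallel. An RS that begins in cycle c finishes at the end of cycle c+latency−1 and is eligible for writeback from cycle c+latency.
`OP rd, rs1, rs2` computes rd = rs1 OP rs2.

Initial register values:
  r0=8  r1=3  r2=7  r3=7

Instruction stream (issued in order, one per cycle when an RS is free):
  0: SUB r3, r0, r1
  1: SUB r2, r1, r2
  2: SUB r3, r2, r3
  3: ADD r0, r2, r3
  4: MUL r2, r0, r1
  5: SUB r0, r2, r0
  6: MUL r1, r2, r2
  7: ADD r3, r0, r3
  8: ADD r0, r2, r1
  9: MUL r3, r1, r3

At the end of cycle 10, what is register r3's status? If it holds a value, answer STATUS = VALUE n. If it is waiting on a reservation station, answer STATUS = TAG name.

c1: issue SUB r3<-Add1 | r0:8,r1:3,r2:7,r3:Add1
c2: issue SUB r2<-Add2 | r0:8,r1:3,r2:Add2,r3:Add1
c3: issue SUB r3<-Add3 | r0:8,r1:3,r2:Add2,r3:Add3
c4: CDB Add1=5; issue ADD r0<-Add1 | r0:Add1,r1:3,r2:Add2,r3:Add3
c5: CDB Add2=-4; issue MUL r2<-Mul1 | r0:Add1,r1:3,r2:Mul1,r3:Add3
c6: issue SUB r0<-Add2 | r0:Add2,r1:3,r2:Mul1,r3:Add3
c7: issue MUL r1<-Mul2 | r0:Add2,r1:Mul2,r2:Mul1,r3:Add3
c8: CDB Add3=-9; issue ADD r3<-Add3 | r0:Add2,r1:Mul2,r2:Mul1,r3:Add3
c9: stall | r0:Add2,r1:Mul2,r2:Mul1,r3:Add3
c10: stall | r0:Add2,r1:Mul2,r2:Mul1,r3:Add3

STATUS = TAG Add3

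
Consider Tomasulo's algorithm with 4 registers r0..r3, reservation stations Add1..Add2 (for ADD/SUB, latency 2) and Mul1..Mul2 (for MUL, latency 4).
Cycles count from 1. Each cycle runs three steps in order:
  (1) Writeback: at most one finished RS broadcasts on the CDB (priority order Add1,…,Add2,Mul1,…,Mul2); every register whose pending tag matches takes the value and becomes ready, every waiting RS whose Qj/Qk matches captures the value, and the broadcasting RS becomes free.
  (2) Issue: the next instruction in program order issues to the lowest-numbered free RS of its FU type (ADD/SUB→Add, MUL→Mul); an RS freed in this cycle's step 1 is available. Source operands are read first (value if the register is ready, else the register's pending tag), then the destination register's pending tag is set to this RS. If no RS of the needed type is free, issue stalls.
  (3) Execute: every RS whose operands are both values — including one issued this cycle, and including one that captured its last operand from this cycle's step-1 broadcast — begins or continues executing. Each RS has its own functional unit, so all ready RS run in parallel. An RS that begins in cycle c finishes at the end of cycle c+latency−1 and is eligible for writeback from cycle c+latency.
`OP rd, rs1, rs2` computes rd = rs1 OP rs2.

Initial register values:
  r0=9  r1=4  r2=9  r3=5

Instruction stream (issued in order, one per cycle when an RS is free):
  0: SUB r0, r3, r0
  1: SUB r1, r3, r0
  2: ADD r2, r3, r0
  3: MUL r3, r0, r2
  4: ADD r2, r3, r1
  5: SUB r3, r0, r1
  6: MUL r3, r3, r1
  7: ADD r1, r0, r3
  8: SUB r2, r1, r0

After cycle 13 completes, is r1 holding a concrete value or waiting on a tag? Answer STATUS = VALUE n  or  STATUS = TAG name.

c1: issue SUB r0<-Add1 | r0:Add1,r1:4,r2:9,r3:5
c2: issue SUB r1<-Add2 | r0:Add1,r1:Add2,r2:9,r3:5
c3: CDB Add1=-4; issue ADD r2<-Add1 | r0:-4,r1:Add2,r2:Add1,r3:5
c4: issue MUL r3<-Mul1 | r0:-4,r1:Add2,r2:Add1,r3:Mul1
c5: CDB Add1=1; issue ADD r2<-Add1 | r0:-4,r1:Add2,r2:Add1,r3:Mul1
c6: CDB Add2=9; issue SUB r3<-Add2 | r0:-4,r1:9,r2:Add1,r3:Add2
c7: issue MUL r3<-Mul2 | r0:-4,r1:9,r2:Add1,r3:Mul2
c8: CDB Add2=-13; issue ADD r1<-Add2 | r0:-4,r1:Add2,r2:Add1,r3:Mul2
c9: CDB Mul1=-4; stall | r0:-4,r1:Add2,r2:Add1,r3:Mul2
c10: stall | r0:-4,r1:Add2,r2:Add1,r3:Mul2
c11: CDB Add1=5; issue SUB r2<-Add1 | r0:-4,r1:Add2,r2:Add1,r3:Mul2
c12: CDB Mul2=-117 | r0:-4,r1:Add2,r2:Add1,r3:-117
c13: - | r0:-4,r1:Add2,r2:Add1,r3:-117

STATUS = TAG Add2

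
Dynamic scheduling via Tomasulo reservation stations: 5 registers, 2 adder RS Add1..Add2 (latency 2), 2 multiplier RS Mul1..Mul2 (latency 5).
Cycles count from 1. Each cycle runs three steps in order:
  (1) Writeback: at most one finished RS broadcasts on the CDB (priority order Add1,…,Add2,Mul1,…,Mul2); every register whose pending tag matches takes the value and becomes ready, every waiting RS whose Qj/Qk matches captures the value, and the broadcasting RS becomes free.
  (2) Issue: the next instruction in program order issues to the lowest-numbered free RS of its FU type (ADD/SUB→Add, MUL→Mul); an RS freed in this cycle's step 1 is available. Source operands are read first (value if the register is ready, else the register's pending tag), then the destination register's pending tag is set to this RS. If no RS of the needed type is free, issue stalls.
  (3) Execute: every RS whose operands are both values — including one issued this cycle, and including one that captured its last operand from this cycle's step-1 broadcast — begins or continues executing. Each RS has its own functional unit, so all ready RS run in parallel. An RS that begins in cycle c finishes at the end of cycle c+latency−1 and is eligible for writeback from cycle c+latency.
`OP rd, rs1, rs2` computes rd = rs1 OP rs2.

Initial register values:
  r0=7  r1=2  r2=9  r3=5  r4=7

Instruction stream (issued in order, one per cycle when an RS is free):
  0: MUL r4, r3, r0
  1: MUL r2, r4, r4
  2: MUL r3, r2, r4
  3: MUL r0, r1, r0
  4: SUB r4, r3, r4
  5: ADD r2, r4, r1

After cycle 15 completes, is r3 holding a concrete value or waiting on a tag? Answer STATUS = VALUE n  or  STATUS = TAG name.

STATUS = TAG Mul1

c1: issue MUL r4<-Mul1 | r0:7,r1:2,r2:9,r3:5,r4:Mul1
c2: issue MUL r2<-Mul2 | r0:7,r1:2,r2:Mul2,r3:5,r4:Mul1
c3: stall | r0:7,r1:2,r2:Mul2,r3:5,r4:Mul1
c4: stall | r0:7,r1:2,r2:Mul2,r3:5,r4:Mul1
c5: stall | r0:7,r1:2,r2:Mul2,r3:5,r4:Mul1
c6: CDB Mul1=35; issue MUL r3<-Mul1 | r0:7,r1:2,r2:Mul2,r3:Mul1,r4:35
c7: stall | r0:7,r1:2,r2:Mul2,r3:Mul1,r4:35
c8: stall | r0:7,r1:2,r2:Mul2,r3:Mul1,r4:35
c9: stall | r0:7,r1:2,r2:Mul2,r3:Mul1,r4:35
c10: stall | r0:7,r1:2,r2:Mul2,r3:Mul1,r4:35
c11: CDB Mul2=1225; issue MUL r0<-Mul2 | r0:Mul2,r1:2,r2:1225,r3:Mul1,r4:35
c12: issue SUB r4<-Add1 | r0:Mul2,r1:2,r2:1225,r3:Mul1,r4:Add1
c13: issue ADD r2<-Add2 | r0:Mul2,r1:2,r2:Add2,r3:Mul1,r4:Add1
c14: - | r0:Mul2,r1:2,r2:Add2,r3:Mul1,r4:Add1
c15: - | r0:Mul2,r1:2,r2:Add2,r3:Mul1,r4:Add1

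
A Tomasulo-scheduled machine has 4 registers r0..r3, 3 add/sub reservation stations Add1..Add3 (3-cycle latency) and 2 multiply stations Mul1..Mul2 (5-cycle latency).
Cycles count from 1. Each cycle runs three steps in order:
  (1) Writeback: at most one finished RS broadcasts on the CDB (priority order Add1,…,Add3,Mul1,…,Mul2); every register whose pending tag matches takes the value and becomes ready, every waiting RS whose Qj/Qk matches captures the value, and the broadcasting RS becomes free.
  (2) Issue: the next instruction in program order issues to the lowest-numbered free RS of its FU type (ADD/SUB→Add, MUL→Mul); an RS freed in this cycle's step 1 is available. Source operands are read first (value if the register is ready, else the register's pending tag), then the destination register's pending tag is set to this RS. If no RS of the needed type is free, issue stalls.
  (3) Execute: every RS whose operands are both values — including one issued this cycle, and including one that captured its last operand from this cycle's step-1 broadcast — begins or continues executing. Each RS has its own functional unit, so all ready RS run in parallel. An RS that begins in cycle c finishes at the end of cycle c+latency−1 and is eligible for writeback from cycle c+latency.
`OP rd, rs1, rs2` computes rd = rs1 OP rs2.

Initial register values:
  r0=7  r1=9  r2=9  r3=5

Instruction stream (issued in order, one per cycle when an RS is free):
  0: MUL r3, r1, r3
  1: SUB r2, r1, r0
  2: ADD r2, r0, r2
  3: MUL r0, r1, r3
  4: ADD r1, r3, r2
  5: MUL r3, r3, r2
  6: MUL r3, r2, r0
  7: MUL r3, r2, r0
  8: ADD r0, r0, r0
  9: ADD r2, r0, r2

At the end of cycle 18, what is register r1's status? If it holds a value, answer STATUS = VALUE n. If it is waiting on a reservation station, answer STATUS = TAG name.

STATUS = VALUE 54

  c1: issue MUL r3<-Mul1  regs: r0:7,r1:9,r2:9,r3:Mul1
  c2: issue SUB r2<-Add1  regs: r0:7,r1:9,r2:Add1,r3:Mul1
  c3: issue ADD r2<-Add2  regs: r0:7,r1:9,r2:Add2,r3:Mul1
  c4: issue MUL r0<-Mul2  regs: r0:Mul2,r1:9,r2:Add2,r3:Mul1
  c5: CDB Add1=2; issue ADD r1<-Add1  regs: r0:Mul2,r1:Add1,r2:Add2,r3:Mul1
  c6: CDB Mul1=45; issue MUL r3<-Mul1  regs: r0:Mul2,r1:Add1,r2:Add2,r3:Mul1
  c7: stall  regs: r0:Mul2,r1:Add1,r2:Add2,r3:Mul1
  c8: CDB Add2=9; stall  regs: r0:Mul2,r1:Add1,r2:9,r3:Mul1
  c9: stall  regs: r0:Mul2,r1:Add1,r2:9,r3:Mul1
  c10: stall  regs: r0:Mul2,r1:Add1,r2:9,r3:Mul1
  c11: CDB Add1=54; stall  regs: r0:Mul2,r1:54,r2:9,r3:Mul1
  c12: CDB Mul2=405; issue MUL r3<-Mul2  regs: r0:405,r1:54,r2:9,r3:Mul2
  c13: CDB Mul1=405; issue MUL r3<-Mul1  regs: r0:405,r1:54,r2:9,r3:Mul1
  c14: issue ADD r0<-Add1  regs: r0:Add1,r1:54,r2:9,r3:Mul1
  c15: issue ADD r2<-Add2  regs: r0:Add1,r1:54,r2:Add2,r3:Mul1
  c16: -  regs: r0:Add1,r1:54,r2:Add2,r3:Mul1
  c17: CDB Add1=810  regs: r0:810,r1:54,r2:Add2,r3:Mul1
  c18: CDB Mul1=3645  regs: r0:810,r1:54,r2:Add2,r3:3645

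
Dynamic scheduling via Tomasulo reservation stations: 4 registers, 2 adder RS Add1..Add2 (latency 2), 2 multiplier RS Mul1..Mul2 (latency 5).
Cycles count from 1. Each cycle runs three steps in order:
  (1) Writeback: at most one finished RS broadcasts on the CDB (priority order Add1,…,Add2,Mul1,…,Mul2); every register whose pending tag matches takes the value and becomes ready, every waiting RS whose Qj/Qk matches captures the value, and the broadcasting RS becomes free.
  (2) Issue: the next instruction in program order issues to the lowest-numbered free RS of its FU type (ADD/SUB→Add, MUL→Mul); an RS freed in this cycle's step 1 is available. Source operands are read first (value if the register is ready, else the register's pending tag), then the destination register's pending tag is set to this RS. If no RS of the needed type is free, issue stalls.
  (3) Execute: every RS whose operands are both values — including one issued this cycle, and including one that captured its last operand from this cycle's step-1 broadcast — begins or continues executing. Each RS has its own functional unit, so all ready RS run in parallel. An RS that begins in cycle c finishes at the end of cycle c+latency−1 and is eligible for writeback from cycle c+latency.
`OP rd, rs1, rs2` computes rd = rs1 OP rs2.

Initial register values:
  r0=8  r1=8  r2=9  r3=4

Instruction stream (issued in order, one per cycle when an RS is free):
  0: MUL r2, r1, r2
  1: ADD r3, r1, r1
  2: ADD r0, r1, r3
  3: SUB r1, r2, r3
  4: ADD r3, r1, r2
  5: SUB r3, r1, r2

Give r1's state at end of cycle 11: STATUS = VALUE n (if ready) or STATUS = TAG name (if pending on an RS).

c1: issue MUL r2<-Mul1 | r0:8,r1:8,r2:Mul1,r3:4
c2: issue ADD r3<-Add1 | r0:8,r1:8,r2:Mul1,r3:Add1
c3: issue ADD r0<-Add2 | r0:Add2,r1:8,r2:Mul1,r3:Add1
c4: CDB Add1=16; issue SUB r1<-Add1 | r0:Add2,r1:Add1,r2:Mul1,r3:16
c5: stall | r0:Add2,r1:Add1,r2:Mul1,r3:16
c6: CDB Add2=24; issue ADD r3<-Add2 | r0:24,r1:Add1,r2:Mul1,r3:Add2
c7: CDB Mul1=72; stall | r0:24,r1:Add1,r2:72,r3:Add2
c8: stall | r0:24,r1:Add1,r2:72,r3:Add2
c9: CDB Add1=56; issue SUB r3<-Add1 | r0:24,r1:56,r2:72,r3:Add1
c10: - | r0:24,r1:56,r2:72,r3:Add1
c11: CDB Add1=-16 | r0:24,r1:56,r2:72,r3:-16

STATUS = VALUE 56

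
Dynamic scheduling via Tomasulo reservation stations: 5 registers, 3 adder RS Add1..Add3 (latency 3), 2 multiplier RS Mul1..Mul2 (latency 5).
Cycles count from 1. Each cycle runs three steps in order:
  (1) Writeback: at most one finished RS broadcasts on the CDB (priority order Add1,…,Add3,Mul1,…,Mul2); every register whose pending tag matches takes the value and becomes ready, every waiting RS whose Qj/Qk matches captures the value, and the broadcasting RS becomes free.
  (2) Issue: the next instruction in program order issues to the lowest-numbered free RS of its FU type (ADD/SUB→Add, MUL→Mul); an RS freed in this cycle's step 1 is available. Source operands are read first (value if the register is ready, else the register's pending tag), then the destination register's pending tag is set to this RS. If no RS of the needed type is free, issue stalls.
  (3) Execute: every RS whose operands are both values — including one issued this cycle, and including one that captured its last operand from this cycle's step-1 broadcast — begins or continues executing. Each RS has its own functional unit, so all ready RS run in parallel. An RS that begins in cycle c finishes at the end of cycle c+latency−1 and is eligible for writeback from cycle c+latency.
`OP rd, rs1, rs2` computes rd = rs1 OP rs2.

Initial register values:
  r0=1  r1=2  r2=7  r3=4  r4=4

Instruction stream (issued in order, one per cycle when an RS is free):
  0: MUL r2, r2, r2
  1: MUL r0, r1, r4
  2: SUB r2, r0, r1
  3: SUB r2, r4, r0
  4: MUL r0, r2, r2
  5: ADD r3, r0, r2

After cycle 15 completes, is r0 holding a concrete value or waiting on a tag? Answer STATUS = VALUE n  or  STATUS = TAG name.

STATUS = TAG Mul1

  c1: issue MUL r2<-Mul1  regs: r0:1,r1:2,r2:Mul1,r3:4,r4:4
  c2: issue MUL r0<-Mul2  regs: r0:Mul2,r1:2,r2:Mul1,r3:4,r4:4
  c3: issue SUB r2<-Add1  regs: r0:Mul2,r1:2,r2:Add1,r3:4,r4:4
  c4: issue SUB r2<-Add2  regs: r0:Mul2,r1:2,r2:Add2,r3:4,r4:4
  c5: stall  regs: r0:Mul2,r1:2,r2:Add2,r3:4,r4:4
  c6: CDB Mul1=49; issue MUL r0<-Mul1  regs: r0:Mul1,r1:2,r2:Add2,r3:4,r4:4
  c7: CDB Mul2=8; issue ADD r3<-Add3  regs: r0:Mul1,r1:2,r2:Add2,r3:Add3,r4:4
  c8: -  regs: r0:Mul1,r1:2,r2:Add2,r3:Add3,r4:4
  c9: -  regs: r0:Mul1,r1:2,r2:Add2,r3:Add3,r4:4
  c10: CDB Add1=6  regs: r0:Mul1,r1:2,r2:Add2,r3:Add3,r4:4
  c11: CDB Add2=-4  regs: r0:Mul1,r1:2,r2:-4,r3:Add3,r4:4
  c12: -  regs: r0:Mul1,r1:2,r2:-4,r3:Add3,r4:4
  c13: -  regs: r0:Mul1,r1:2,r2:-4,r3:Add3,r4:4
  c14: -  regs: r0:Mul1,r1:2,r2:-4,r3:Add3,r4:4
  c15: -  regs: r0:Mul1,r1:2,r2:-4,r3:Add3,r4:4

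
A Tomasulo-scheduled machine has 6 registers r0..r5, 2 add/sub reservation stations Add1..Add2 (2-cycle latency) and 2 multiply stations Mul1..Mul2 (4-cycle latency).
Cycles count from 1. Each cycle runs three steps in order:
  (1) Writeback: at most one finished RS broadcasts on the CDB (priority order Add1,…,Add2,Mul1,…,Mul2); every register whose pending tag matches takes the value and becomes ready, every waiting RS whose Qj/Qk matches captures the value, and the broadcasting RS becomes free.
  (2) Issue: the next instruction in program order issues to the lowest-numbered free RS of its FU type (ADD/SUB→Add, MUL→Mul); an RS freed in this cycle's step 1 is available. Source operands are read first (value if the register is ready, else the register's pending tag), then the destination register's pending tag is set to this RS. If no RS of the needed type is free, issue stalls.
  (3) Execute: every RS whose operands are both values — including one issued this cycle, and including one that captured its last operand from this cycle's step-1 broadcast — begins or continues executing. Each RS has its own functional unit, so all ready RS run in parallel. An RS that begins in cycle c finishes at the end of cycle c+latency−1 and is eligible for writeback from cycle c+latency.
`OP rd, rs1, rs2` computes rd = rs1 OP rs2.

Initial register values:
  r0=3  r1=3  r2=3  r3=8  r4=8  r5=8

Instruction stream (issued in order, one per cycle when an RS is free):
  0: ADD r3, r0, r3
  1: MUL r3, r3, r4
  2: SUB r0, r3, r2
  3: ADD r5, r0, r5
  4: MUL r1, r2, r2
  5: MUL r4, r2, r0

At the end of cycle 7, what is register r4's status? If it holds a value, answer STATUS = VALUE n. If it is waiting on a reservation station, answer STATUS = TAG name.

cycle 1: issue ADD r3<-Add1 // r0:3,r1:3,r2:3,r3:Add1,r4:8,r5:8
cycle 2: issue MUL r3<-Mul1 // r0:3,r1:3,r2:3,r3:Mul1,r4:8,r5:8
cycle 3: CDB Add1=11; issue SUB r0<-Add1 // r0:Add1,r1:3,r2:3,r3:Mul1,r4:8,r5:8
cycle 4: issue ADD r5<-Add2 // r0:Add1,r1:3,r2:3,r3:Mul1,r4:8,r5:Add2
cycle 5: issue MUL r1<-Mul2 // r0:Add1,r1:Mul2,r2:3,r3:Mul1,r4:8,r5:Add2
cycle 6: stall // r0:Add1,r1:Mul2,r2:3,r3:Mul1,r4:8,r5:Add2
cycle 7: CDB Mul1=88; issue MUL r4<-Mul1 // r0:Add1,r1:Mul2,r2:3,r3:88,r4:Mul1,r5:Add2

STATUS = TAG Mul1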